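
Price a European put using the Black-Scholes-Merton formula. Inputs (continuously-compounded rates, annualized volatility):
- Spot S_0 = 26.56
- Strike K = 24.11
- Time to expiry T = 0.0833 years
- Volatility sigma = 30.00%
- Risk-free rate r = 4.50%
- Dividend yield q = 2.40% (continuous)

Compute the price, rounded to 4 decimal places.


Answer: Price = 0.1389

Derivation:
d1 = (ln(S/K) + (r - q + 0.5*sigma^2) * T) / (sigma * sqrt(T)) = 1.18123433
d2 = d1 - sigma * sqrt(T) = 1.09464912
exp(-rT) = 0.99625852; exp(-qT) = 0.99800280
P = K * exp(-rT) * N(-d2) - S_0 * exp(-qT) * N(-d1)
N(-d1) = 0.11875482; N(-d2) = 0.13683519
P = 24.1100 * 0.99625852 * 0.13683519 - 26.5600 * 0.99800280 * 0.11875482 = 0.1389


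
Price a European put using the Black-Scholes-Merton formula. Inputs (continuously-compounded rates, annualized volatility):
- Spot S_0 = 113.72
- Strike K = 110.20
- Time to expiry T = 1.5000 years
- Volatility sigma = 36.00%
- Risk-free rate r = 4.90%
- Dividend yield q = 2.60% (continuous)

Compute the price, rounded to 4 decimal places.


d1 = (ln(S/K) + (r - q + 0.5*sigma^2) * T) / (sigma * sqrt(T)) = 0.37001445
d2 = d1 - sigma * sqrt(T) = -0.07089370
exp(-rT) = 0.92913615; exp(-qT) = 0.96175071
P = K * exp(-rT) * N(-d2) - S_0 * exp(-qT) * N(-d1)
N(-d1) = 0.35568586; N(-d2) = 0.52825882
P = 110.2000 * 0.92913615 * 0.52825882 - 113.7200 * 0.96175071 * 0.35568586 = 15.1874

Answer: Price = 15.1874


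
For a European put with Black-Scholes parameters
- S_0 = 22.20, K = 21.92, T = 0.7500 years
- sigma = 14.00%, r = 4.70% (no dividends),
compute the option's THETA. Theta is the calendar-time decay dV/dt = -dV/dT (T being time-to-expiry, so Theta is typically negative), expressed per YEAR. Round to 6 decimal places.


Answer: Theta = -0.278283

Derivation:
d1 = 0.4560475491; d2 = 0.3348039926
phi(d1) = 0.3595405845; exp(-qT) = 1.0000000000; exp(-rT) = 0.9653640451
Theta = -S*exp(-qT)*phi(d1)*sigma/(2*sqrt(T)) + r*K*exp(-rT)*N(-d2) - q*S*exp(-qT)*N(-d1)
N(-d1) = 0.3241778931; N(-d2) = 0.3688864743; sqrt(T) = 0.8660254038
Term 1 = -22.2000 * 1.0000000000 * 0.3595405845 * 0.1400 / (2 * 0.8660254038) = -0.6451612919
Term 2 = 0.0470 * 21.9200 * 0.9653640451 * 0.3688864743 = 0.3668784975
Term 3 = 0 (no dividend yield, q = 0)
Theta = -0.6451612919 + (0.3668784975) + (0.0000000000) = -0.278283


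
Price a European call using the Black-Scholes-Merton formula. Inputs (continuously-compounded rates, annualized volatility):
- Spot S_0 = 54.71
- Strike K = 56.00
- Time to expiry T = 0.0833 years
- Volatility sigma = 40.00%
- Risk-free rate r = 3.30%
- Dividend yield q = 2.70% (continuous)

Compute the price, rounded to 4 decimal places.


Answer: Price = 1.9615

Derivation:
d1 = (ln(S/K) + (r - q + 0.5*sigma^2) * T) / (sigma * sqrt(T)) = -0.13981644
d2 = d1 - sigma * sqrt(T) = -0.25526340
exp(-rT) = 0.99725487; exp(-qT) = 0.99775343
C = S_0 * exp(-qT) * N(d1) - K * exp(-rT) * N(d2)
N(d1) = 0.44440251; N(d2) = 0.39925983
C = 54.7100 * 0.99775343 * 0.44440251 - 56.0000 * 0.99725487 * 0.39925983 = 1.9615


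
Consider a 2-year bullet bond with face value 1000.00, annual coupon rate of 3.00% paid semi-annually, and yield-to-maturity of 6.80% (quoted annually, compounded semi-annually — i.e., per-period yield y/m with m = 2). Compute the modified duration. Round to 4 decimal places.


Answer: Modified duration = 1.8900

Derivation:
Coupon per period c = face * coupon_rate / m = 15.000000
Periods per year m = 2; per-period yield y/m = 0.034000
Number of cashflows N = 4
Cashflows (t years, CF_t, discount factor 1/(1+y/m)^(m*t), PV):
  t = 0.5000: CF_t = 15.000000, DF = 0.967118, PV = 14.506770
  t = 1.0000: CF_t = 15.000000, DF = 0.935317, PV = 14.029758
  t = 1.5000: CF_t = 15.000000, DF = 0.904562, PV = 13.568431
  t = 2.0000: CF_t = 1015.000000, DF = 0.874818, PV = 887.940545
Price P = sum_t PV_t = 930.045504
First compute Macaulay numerator sum_t t * PV_t:
  t * PV_t at t = 0.5000: 7.253385
  t * PV_t at t = 1.0000: 14.029758
  t * PV_t at t = 1.5000: 20.352647
  t * PV_t at t = 2.0000: 1775.881090
Macaulay duration D = 1817.516880 / 930.045504 = 1.954224
Modified duration = D / (1 + y/m) = 1.954224 / (1 + 0.034000) = 1.889965


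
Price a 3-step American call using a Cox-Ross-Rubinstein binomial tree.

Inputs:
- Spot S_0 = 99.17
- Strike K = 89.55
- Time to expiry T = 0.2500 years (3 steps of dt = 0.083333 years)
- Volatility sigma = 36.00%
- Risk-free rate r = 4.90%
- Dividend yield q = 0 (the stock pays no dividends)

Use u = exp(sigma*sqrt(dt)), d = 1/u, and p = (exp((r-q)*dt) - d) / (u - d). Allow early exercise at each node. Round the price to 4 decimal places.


dt = T/N = 0.083333
u = exp(sigma*sqrt(dt)) = 1.109515; d = 1/u = 0.901295
p = (exp((r-q)*dt) - d) / (u - d) = 0.493693
Discount per step: exp(-r*dt) = 0.995925
Stock lattice S(k, i) with i counting down-moves:
  k=0: S(0,0) = 99.1700
  k=1: S(1,0) = 110.0306; S(1,1) = 89.3814
  k=2: S(2,0) = 122.0806; S(2,1) = 99.1700; S(2,2) = 80.5590
  k=3: S(3,0) = 135.4503; S(3,1) = 110.0306; S(3,2) = 89.3814; S(3,3) = 72.6074
Terminal payoffs V(N, i) = max(S_T - K, 0):
  V(3,0) = 45.900288; V(3,1) = 20.480610; V(3,2) = 0.000000; V(3,3) = 0.000000
Backward induction: V(k, i) = exp(-r*dt) * [p * V(k+1, i) + (1-p) * V(k+1, i+1)]; then take max(V_cont, immediate exercise) for American.
  V(2,0) = exp(-r*dt) * [p*45.900288 + (1-p)*20.480610] = 32.895537; exercise = 32.530620; V(2,0) = max -> 32.895537
  V(2,1) = exp(-r*dt) * [p*20.480610 + (1-p)*0.000000] = 10.069937; exercise = 9.620000; V(2,1) = max -> 10.069937
  V(2,2) = exp(-r*dt) * [p*0.000000 + (1-p)*0.000000] = 0.000000; exercise = 0.000000; V(2,2) = max -> 0.000000
  V(1,0) = exp(-r*dt) * [p*32.895537 + (1-p)*10.069937] = 21.251828; exercise = 20.480610; V(1,0) = max -> 21.251828
  V(1,1) = exp(-r*dt) * [p*10.069937 + (1-p)*0.000000] = 4.951202; exercise = 0.000000; V(1,1) = max -> 4.951202
  V(0,0) = exp(-r*dt) * [p*21.251828 + (1-p)*4.951202] = 12.945742; exercise = 9.620000; V(0,0) = max -> 12.945742

Answer: Price = V(0,0) = 12.9457


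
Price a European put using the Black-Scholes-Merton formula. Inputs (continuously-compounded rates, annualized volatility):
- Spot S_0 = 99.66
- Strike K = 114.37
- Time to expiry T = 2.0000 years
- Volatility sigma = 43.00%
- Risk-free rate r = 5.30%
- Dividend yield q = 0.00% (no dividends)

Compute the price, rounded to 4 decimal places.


d1 = (ln(S/K) + (r - q + 0.5*sigma^2) * T) / (sigma * sqrt(T)) = 0.25196942
d2 = d1 - sigma * sqrt(T) = -0.35614241
exp(-rT) = 0.89942465; exp(-qT) = 1.00000000
P = K * exp(-rT) * N(-d2) - S_0 * exp(-qT) * N(-d1)
N(-d1) = 0.40053235; N(-d2) = 0.63913304
P = 114.3700 * 0.89942465 * 0.63913304 - 99.6600 * 1.00000000 * 0.40053235 = 25.8288

Answer: Price = 25.8288


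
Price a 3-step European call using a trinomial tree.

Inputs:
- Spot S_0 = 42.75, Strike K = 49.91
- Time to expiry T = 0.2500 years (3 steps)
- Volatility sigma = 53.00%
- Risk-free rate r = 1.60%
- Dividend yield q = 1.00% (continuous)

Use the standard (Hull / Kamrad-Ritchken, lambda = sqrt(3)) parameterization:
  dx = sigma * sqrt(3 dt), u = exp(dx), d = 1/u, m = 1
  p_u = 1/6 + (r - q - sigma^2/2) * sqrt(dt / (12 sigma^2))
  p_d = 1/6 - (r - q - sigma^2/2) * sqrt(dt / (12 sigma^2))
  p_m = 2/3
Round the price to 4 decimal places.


dt = T/N = 0.083333; dx = sigma*sqrt(3*dt) = 0.265000
u = exp(dx) = 1.303431; d = 1/u = 0.767206
p_u = 0.145527, p_m = 0.666667, p_d = 0.187807
Discount per step: exp(-r*dt) = 0.998668
Stock lattice S(k, j) with j the centered position index:
  k=0: S(0,+0) = 42.7500
  k=1: S(1,-1) = 32.7981; S(1,+0) = 42.7500; S(1,+1) = 55.7217
  k=2: S(2,-2) = 25.1629; S(2,-1) = 32.7981; S(2,+0) = 42.7500; S(2,+1) = 55.7217; S(2,+2) = 72.6294
  k=3: S(3,-3) = 19.3051; S(3,-2) = 25.1629; S(3,-1) = 32.7981; S(3,+0) = 42.7500; S(3,+1) = 55.7217; S(3,+2) = 72.6294; S(3,+3) = 94.6674
Terminal payoffs V(N, j) = max(S_T - K, 0):
  V(3,-3) = 0.000000; V(3,-2) = 0.000000; V(3,-1) = 0.000000; V(3,+0) = 0.000000; V(3,+1) = 5.811674; V(3,+2) = 22.719356; V(3,+3) = 44.757353
Backward induction: V(k, j) = exp(-r*dt) * [p_u * V(k+1, j+1) + p_m * V(k+1, j) + p_d * V(k+1, j-1)]
  V(2,-2) = exp(-r*dt) * [p_u*0.000000 + p_m*0.000000 + p_d*0.000000] = 0.000000
  V(2,-1) = exp(-r*dt) * [p_u*0.000000 + p_m*0.000000 + p_d*0.000000] = 0.000000
  V(2,+0) = exp(-r*dt) * [p_u*5.811674 + p_m*0.000000 + p_d*0.000000] = 0.844627
  V(2,+1) = exp(-r*dt) * [p_u*22.719356 + p_m*5.811674 + p_d*0.000000] = 7.171155
  V(2,+2) = exp(-r*dt) * [p_u*44.757353 + p_m*22.719356 + p_d*5.811674] = 22.720785
  V(1,-1) = exp(-r*dt) * [p_u*0.844627 + p_m*0.000000 + p_d*0.000000] = 0.122752
  V(1,+0) = exp(-r*dt) * [p_u*7.171155 + p_m*0.844627 + p_d*0.000000] = 1.604539
  V(1,+1) = exp(-r*dt) * [p_u*22.720785 + p_m*7.171155 + p_d*0.844627] = 8.234891
  V(0,+0) = exp(-r*dt) * [p_u*8.234891 + p_m*1.604539 + p_d*0.122752] = 2.288090

Answer: Price = V(0,0) = 2.2881


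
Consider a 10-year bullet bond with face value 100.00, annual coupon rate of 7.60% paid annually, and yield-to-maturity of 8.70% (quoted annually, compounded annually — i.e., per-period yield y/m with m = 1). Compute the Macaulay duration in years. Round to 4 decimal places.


Coupon per period c = face * coupon_rate / m = 7.600000
Periods per year m = 1; per-period yield y/m = 0.087000
Number of cashflows N = 10
Cashflows (t years, CF_t, discount factor 1/(1+y/m)^(m*t), PV):
  t = 1.0000: CF_t = 7.600000, DF = 0.919963, PV = 6.991720
  t = 2.0000: CF_t = 7.600000, DF = 0.846332, PV = 6.432125
  t = 3.0000: CF_t = 7.600000, DF = 0.778595, PV = 5.917319
  t = 4.0000: CF_t = 7.600000, DF = 0.716278, PV = 5.443715
  t = 5.0000: CF_t = 7.600000, DF = 0.658950, PV = 5.008018
  t = 6.0000: CF_t = 7.600000, DF = 0.606209, PV = 4.607192
  t = 7.0000: CF_t = 7.600000, DF = 0.557690, PV = 4.238447
  t = 8.0000: CF_t = 7.600000, DF = 0.513055, PV = 3.899216
  t = 9.0000: CF_t = 7.600000, DF = 0.471991, PV = 3.587135
  t = 10.0000: CF_t = 107.600000, DF = 0.434215, PV = 46.721506
Price P = sum_t PV_t = 92.846393
Macaulay numerator sum_t t * PV_t:
  t * PV_t at t = 1.0000: 6.991720
  t * PV_t at t = 2.0000: 12.864251
  t * PV_t at t = 3.0000: 17.751956
  t * PV_t at t = 4.0000: 21.774862
  t * PV_t at t = 5.0000: 25.040089
  t * PV_t at t = 6.0000: 27.643153
  t * PV_t at t = 7.0000: 29.669131
  t * PV_t at t = 8.0000: 31.193724
  t * PV_t at t = 9.0000: 32.284213
  t * PV_t at t = 10.0000: 467.215057
Macaulay duration D = (sum_t t * PV_t) / P = 672.428157 / 92.846393 = 7.242372

Answer: Macaulay duration = 7.2424 years


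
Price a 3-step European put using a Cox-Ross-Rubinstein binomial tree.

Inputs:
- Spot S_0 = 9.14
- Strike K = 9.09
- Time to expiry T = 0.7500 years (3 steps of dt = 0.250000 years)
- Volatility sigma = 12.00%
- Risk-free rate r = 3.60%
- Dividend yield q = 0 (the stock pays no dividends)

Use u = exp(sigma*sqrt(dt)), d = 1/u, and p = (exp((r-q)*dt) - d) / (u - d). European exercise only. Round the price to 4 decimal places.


Answer: Price = V(0,0) = 0.2730

Derivation:
dt = T/N = 0.250000
u = exp(sigma*sqrt(dt)) = 1.061837; d = 1/u = 0.941765
p = (exp((r-q)*dt) - d) / (u - d) = 0.560298
Discount per step: exp(-r*dt) = 0.991040
Stock lattice S(k, i) with i counting down-moves:
  k=0: S(0,0) = 9.1400
  k=1: S(1,0) = 9.7052; S(1,1) = 8.6077
  k=2: S(2,0) = 10.3053; S(2,1) = 9.1400; S(2,2) = 8.1065
  k=3: S(3,0) = 10.9426; S(3,1) = 9.7052; S(3,2) = 8.6077; S(3,3) = 7.6344
Terminal payoffs V(N, i) = max(K - S_T, 0):
  V(3,0) = 0.000000; V(3,1) = 0.000000; V(3,2) = 0.482272; V(3,3) = 1.455630
Backward induction: V(k, i) = exp(-r*dt) * [p * V(k+1, i) + (1-p) * V(k+1, i+1)].
  V(2,0) = exp(-r*dt) * [p*0.000000 + (1-p)*0.000000] = 0.000000
  V(2,1) = exp(-r*dt) * [p*0.000000 + (1-p)*0.482272] = 0.210156
  V(2,2) = exp(-r*dt) * [p*0.482272 + (1-p)*1.455630] = 0.902104
  V(1,0) = exp(-r*dt) * [p*0.000000 + (1-p)*0.210156] = 0.091578
  V(1,1) = exp(-r*dt) * [p*0.210156 + (1-p)*0.902104] = 0.509798
  V(0,0) = exp(-r*dt) * [p*0.091578 + (1-p)*0.509798] = 0.273002


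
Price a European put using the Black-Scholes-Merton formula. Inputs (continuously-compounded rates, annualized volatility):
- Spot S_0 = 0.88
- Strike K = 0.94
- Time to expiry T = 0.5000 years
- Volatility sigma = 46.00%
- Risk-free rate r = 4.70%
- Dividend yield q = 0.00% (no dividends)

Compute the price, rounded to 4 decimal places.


Answer: Price = 0.1362

Derivation:
d1 = (ln(S/K) + (r - q + 0.5*sigma^2) * T) / (sigma * sqrt(T)) = 0.03210275
d2 = d1 - sigma * sqrt(T) = -0.29316637
exp(-rT) = 0.97677397; exp(-qT) = 1.00000000
P = K * exp(-rT) * N(-d2) - S_0 * exp(-qT) * N(-d1)
N(-d1) = 0.48719506; N(-d2) = 0.61530251
P = 0.9400 * 0.97677397 * 0.61530251 - 0.8800 * 1.00000000 * 0.48719506 = 0.1362


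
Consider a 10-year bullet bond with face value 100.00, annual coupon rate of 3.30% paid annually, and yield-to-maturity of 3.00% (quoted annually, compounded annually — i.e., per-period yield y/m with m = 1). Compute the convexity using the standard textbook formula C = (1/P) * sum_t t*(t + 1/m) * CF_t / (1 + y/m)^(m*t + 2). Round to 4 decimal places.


Answer: Convexity = 85.8602

Derivation:
Coupon per period c = face * coupon_rate / m = 3.300000
Periods per year m = 1; per-period yield y/m = 0.030000
Number of cashflows N = 10
Cashflows (t years, CF_t, discount factor 1/(1+y/m)^(m*t), PV):
  t = 1.0000: CF_t = 3.300000, DF = 0.970874, PV = 3.203883
  t = 2.0000: CF_t = 3.300000, DF = 0.942596, PV = 3.110567
  t = 3.0000: CF_t = 3.300000, DF = 0.915142, PV = 3.019967
  t = 4.0000: CF_t = 3.300000, DF = 0.888487, PV = 2.932007
  t = 5.0000: CF_t = 3.300000, DF = 0.862609, PV = 2.846609
  t = 6.0000: CF_t = 3.300000, DF = 0.837484, PV = 2.763698
  t = 7.0000: CF_t = 3.300000, DF = 0.813092, PV = 2.683202
  t = 8.0000: CF_t = 3.300000, DF = 0.789409, PV = 2.605050
  t = 9.0000: CF_t = 3.300000, DF = 0.766417, PV = 2.529175
  t = 10.0000: CF_t = 103.300000, DF = 0.744094, PV = 76.864901
Price P = sum_t PV_t = 102.559061
Convexity numerator sum_t t*(t + 1/m) * CF_t / (1+y/m)^(m*t + 2):
  t = 1.0000: term = 6.039935
  t = 2.0000: term = 17.592044
  t = 3.0000: term = 34.159308
  t = 4.0000: term = 55.273961
  t = 5.0000: term = 80.496060
  t = 6.0000: term = 109.412120
  t = 7.0000: term = 141.633812
  t = 8.0000: term = 176.796714
  t = 9.0000: term = 214.559119
  t = 10.0000: term = 7969.779579
Convexity = (1/P) * sum = 8805.742651 / 102.559061 = 85.860211


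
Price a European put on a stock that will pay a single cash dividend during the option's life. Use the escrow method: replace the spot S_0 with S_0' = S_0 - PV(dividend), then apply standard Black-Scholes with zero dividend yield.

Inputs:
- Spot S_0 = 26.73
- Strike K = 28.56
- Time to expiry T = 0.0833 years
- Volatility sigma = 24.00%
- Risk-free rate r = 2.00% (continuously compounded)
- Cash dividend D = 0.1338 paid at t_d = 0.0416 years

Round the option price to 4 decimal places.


Answer: Price = 2.0737

Derivation:
PV(D) = D * exp(-r * t_d) = 0.1338 * 0.99916835 = 0.13368872
S_0' = S_0 - PV(D) = 26.7300 - 0.13368872 = 26.59631128
d1 = (ln(S_0'/K) + (r + sigma^2/2)*T) / (sigma*sqrt(T)) = -0.96970312
d2 = d1 - sigma*sqrt(T) = -1.03897130
exp(-rT) = 0.99833539
N(-d1) = 0.83390275; N(-d2) = 0.85059096
P = K * exp(-rT) * N(-d2) - S_0' * N(-d1) = 28.5600 * 0.99833539 * 0.85059096 - 26.59631128 * 0.83390275 = 2.0737


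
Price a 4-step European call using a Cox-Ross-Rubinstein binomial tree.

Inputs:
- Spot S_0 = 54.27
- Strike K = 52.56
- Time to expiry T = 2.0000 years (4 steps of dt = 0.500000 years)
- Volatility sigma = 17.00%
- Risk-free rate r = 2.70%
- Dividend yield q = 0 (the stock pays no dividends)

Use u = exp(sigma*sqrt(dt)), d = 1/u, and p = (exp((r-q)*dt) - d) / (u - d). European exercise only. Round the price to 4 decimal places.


dt = T/N = 0.500000
u = exp(sigma*sqrt(dt)) = 1.127732; d = 1/u = 0.886736
p = (exp((r-q)*dt) - d) / (u - d) = 0.526382
Discount per step: exp(-r*dt) = 0.986591
Stock lattice S(k, i) with i counting down-moves:
  k=0: S(0,0) = 54.2700
  k=1: S(1,0) = 61.2020; S(1,1) = 48.1232
  k=2: S(2,0) = 69.0194; S(2,1) = 54.2700; S(2,2) = 42.6725
  k=3: S(3,0) = 77.8354; S(3,1) = 61.2020; S(3,2) = 48.1232; S(3,3) = 37.8393
  k=4: S(4,0) = 87.7774; S(4,1) = 69.0194; S(4,2) = 54.2700; S(4,3) = 42.6725; S(4,4) = 33.5534
Terminal payoffs V(N, i) = max(S_T - K, 0):
  V(4,0) = 35.217412; V(4,1) = 16.459419; V(4,2) = 1.710000; V(4,3) = 0.000000; V(4,4) = 0.000000
Backward induction: V(k, i) = exp(-r*dt) * [p * V(k+1, i) + (1-p) * V(k+1, i+1)].
  V(3,0) = exp(-r*dt) * [p*35.217412 + (1-p)*16.459419] = 25.980169
  V(3,1) = exp(-r*dt) * [p*16.459419 + (1-p)*1.710000] = 9.346784
  V(3,2) = exp(-r*dt) * [p*1.710000 + (1-p)*0.000000] = 0.888043
  V(3,3) = exp(-r*dt) * [p*0.000000 + (1-p)*0.000000] = 0.000000
  V(2,0) = exp(-r*dt) * [p*25.980169 + (1-p)*9.346784] = 17.859552
  V(2,1) = exp(-r*dt) * [p*9.346784 + (1-p)*0.888043] = 5.268955
  V(2,2) = exp(-r*dt) * [p*0.888043 + (1-p)*0.000000] = 0.461181
  V(1,0) = exp(-r*dt) * [p*17.859552 + (1-p)*5.268955] = 11.736890
  V(1,1) = exp(-r*dt) * [p*5.268955 + (1-p)*0.461181] = 2.951785
  V(0,0) = exp(-r*dt) * [p*11.736890 + (1-p)*2.951785] = 7.474512

Answer: Price = V(0,0) = 7.4745


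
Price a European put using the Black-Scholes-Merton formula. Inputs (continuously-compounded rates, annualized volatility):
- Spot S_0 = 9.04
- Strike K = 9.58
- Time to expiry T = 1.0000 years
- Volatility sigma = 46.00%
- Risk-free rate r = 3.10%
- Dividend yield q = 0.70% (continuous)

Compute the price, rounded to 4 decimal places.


Answer: Price = 1.8210

Derivation:
d1 = (ln(S/K) + (r - q + 0.5*sigma^2) * T) / (sigma * sqrt(T)) = 0.15604692
d2 = d1 - sigma * sqrt(T) = -0.30395308
exp(-rT) = 0.96947557; exp(-qT) = 0.99302444
P = K * exp(-rT) * N(-d2) - S_0 * exp(-qT) * N(-d1)
N(-d1) = 0.43799802; N(-d2) = 0.61941818
P = 9.5800 * 0.96947557 * 0.61941818 - 9.0400 * 0.99302444 * 0.43799802 = 1.8210


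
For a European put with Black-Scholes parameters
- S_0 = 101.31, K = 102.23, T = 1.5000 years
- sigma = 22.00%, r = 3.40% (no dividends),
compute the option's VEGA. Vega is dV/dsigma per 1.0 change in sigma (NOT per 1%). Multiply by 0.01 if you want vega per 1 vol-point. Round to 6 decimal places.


Answer: Vega = 47.455791

Derivation:
d1 = 0.2904499026; d2 = 0.0210060309
phi(d1) = 0.3824646279; exp(-qT) = 1.0000000000; exp(-rT) = 0.9502786705
Vega = S * exp(-qT) * phi(d1) * sqrt(T) = 101.3100 * 1.0000000000 * 0.3824646279 * 1.2247448714 = 47.455791


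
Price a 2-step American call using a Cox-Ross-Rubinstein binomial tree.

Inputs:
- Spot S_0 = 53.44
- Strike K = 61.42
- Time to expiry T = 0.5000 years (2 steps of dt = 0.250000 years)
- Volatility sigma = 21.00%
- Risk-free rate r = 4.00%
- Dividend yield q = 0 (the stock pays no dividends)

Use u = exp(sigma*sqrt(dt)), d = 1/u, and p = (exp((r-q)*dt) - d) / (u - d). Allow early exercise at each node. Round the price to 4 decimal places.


Answer: Price = V(0,0) = 1.2019

Derivation:
dt = T/N = 0.250000
u = exp(sigma*sqrt(dt)) = 1.110711; d = 1/u = 0.900325
p = (exp((r-q)*dt) - d) / (u - d) = 0.521544
Discount per step: exp(-r*dt) = 0.990050
Stock lattice S(k, i) with i counting down-moves:
  k=0: S(0,0) = 53.4400
  k=1: S(1,0) = 59.3564; S(1,1) = 48.1133
  k=2: S(2,0) = 65.9278; S(2,1) = 53.4400; S(2,2) = 43.3176
Terminal payoffs V(N, i) = max(S_T - K, 0):
  V(2,0) = 4.507756; V(2,1) = 0.000000; V(2,2) = 0.000000
Backward induction: V(k, i) = exp(-r*dt) * [p * V(k+1, i) + (1-p) * V(k+1, i+1)]; then take max(V_cont, immediate exercise) for American.
  V(1,0) = exp(-r*dt) * [p*4.507756 + (1-p)*0.000000] = 2.327601; exercise = 0.000000; V(1,0) = max -> 2.327601
  V(1,1) = exp(-r*dt) * [p*0.000000 + (1-p)*0.000000] = 0.000000; exercise = 0.000000; V(1,1) = max -> 0.000000
  V(0,0) = exp(-r*dt) * [p*2.327601 + (1-p)*0.000000] = 1.201868; exercise = 0.000000; V(0,0) = max -> 1.201868


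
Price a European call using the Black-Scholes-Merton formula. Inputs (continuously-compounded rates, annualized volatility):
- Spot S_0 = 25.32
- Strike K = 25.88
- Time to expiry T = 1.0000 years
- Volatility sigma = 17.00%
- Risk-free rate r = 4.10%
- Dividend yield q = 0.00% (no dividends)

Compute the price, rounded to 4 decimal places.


Answer: Price = 1.9494

Derivation:
d1 = (ln(S/K) + (r - q + 0.5*sigma^2) * T) / (sigma * sqrt(T)) = 0.19749487
d2 = d1 - sigma * sqrt(T) = 0.02749487
exp(-rT) = 0.95982913; exp(-qT) = 1.00000000
C = S_0 * exp(-qT) * N(d1) - K * exp(-rT) * N(d2)
N(d1) = 0.57827985; N(d2) = 0.51096748
C = 25.3200 * 1.00000000 * 0.57827985 - 25.8800 * 0.95982913 * 0.51096748 = 1.9494


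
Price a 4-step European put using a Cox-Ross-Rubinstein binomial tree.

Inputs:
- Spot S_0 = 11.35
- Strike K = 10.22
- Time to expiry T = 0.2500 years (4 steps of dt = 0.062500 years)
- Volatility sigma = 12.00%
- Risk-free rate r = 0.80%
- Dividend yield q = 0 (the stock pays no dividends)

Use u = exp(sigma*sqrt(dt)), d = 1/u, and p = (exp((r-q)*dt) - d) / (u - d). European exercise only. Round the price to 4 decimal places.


Answer: Price = V(0,0) = 0.0095

Derivation:
dt = T/N = 0.062500
u = exp(sigma*sqrt(dt)) = 1.030455; d = 1/u = 0.970446
p = (exp((r-q)*dt) - d) / (u - d) = 0.500835
Discount per step: exp(-r*dt) = 0.999500
Stock lattice S(k, i) with i counting down-moves:
  k=0: S(0,0) = 11.3500
  k=1: S(1,0) = 11.6957; S(1,1) = 11.0146
  k=2: S(2,0) = 12.0518; S(2,1) = 11.3500; S(2,2) = 10.6890
  k=3: S(3,0) = 12.4189; S(3,1) = 11.6957; S(3,2) = 11.0146; S(3,3) = 10.3731
  k=4: S(4,0) = 12.7971; S(4,1) = 12.0518; S(4,2) = 11.3500; S(4,3) = 10.6890; S(4,4) = 10.0665
Terminal payoffs V(N, i) = max(K - S_T, 0):
  V(4,0) = 0.000000; V(4,1) = 0.000000; V(4,2) = 0.000000; V(4,3) = 0.000000; V(4,4) = 0.153453
Backward induction: V(k, i) = exp(-r*dt) * [p * V(k+1, i) + (1-p) * V(k+1, i+1)].
  V(3,0) = exp(-r*dt) * [p*0.000000 + (1-p)*0.000000] = 0.000000
  V(3,1) = exp(-r*dt) * [p*0.000000 + (1-p)*0.000000] = 0.000000
  V(3,2) = exp(-r*dt) * [p*0.000000 + (1-p)*0.000000] = 0.000000
  V(3,3) = exp(-r*dt) * [p*0.000000 + (1-p)*0.153453] = 0.076560
  V(2,0) = exp(-r*dt) * [p*0.000000 + (1-p)*0.000000] = 0.000000
  V(2,1) = exp(-r*dt) * [p*0.000000 + (1-p)*0.000000] = 0.000000
  V(2,2) = exp(-r*dt) * [p*0.000000 + (1-p)*0.076560] = 0.038197
  V(1,0) = exp(-r*dt) * [p*0.000000 + (1-p)*0.000000] = 0.000000
  V(1,1) = exp(-r*dt) * [p*0.000000 + (1-p)*0.038197] = 0.019057
  V(0,0) = exp(-r*dt) * [p*0.000000 + (1-p)*0.019057] = 0.009508


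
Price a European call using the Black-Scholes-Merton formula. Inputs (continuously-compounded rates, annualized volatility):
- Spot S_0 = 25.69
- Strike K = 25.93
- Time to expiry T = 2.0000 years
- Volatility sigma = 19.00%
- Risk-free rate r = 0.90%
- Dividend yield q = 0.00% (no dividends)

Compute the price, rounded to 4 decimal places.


d1 = (ln(S/K) + (r - q + 0.5*sigma^2) * T) / (sigma * sqrt(T)) = 0.16673284
d2 = d1 - sigma * sqrt(T) = -0.10196773
exp(-rT) = 0.98216103; exp(-qT) = 1.00000000
C = S_0 * exp(-qT) * N(d1) - K * exp(-rT) * N(d2)
N(d1) = 0.56620987; N(d2) = 0.45939114
C = 25.6900 * 1.00000000 * 0.56620987 - 25.9300 * 0.98216103 * 0.45939114 = 2.8464

Answer: Price = 2.8464


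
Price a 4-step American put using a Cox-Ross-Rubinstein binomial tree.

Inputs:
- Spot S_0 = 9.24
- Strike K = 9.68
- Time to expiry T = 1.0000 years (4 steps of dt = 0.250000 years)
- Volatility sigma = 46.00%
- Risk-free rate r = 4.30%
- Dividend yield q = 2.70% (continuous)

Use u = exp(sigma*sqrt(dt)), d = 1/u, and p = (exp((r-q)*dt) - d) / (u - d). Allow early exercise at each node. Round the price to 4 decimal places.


dt = T/N = 0.250000
u = exp(sigma*sqrt(dt)) = 1.258600; d = 1/u = 0.794534
p = (exp((r-q)*dt) - d) / (u - d) = 0.451389
Discount per step: exp(-r*dt) = 0.989308
Stock lattice S(k, i) with i counting down-moves:
  k=0: S(0,0) = 9.2400
  k=1: S(1,0) = 11.6295; S(1,1) = 7.3415
  k=2: S(2,0) = 14.6368; S(2,1) = 9.2400; S(2,2) = 5.8331
  k=3: S(3,0) = 18.4219; S(3,1) = 11.6295; S(3,2) = 7.3415; S(3,3) = 4.6346
  k=4: S(4,0) = 23.1858; S(4,1) = 14.6368; S(4,2) = 9.2400; S(4,3) = 5.8331; S(4,4) = 3.6823
Terminal payoffs V(N, i) = max(K - S_T, 0):
  V(4,0) = 0.000000; V(4,1) = 0.000000; V(4,2) = 0.440000; V(4,3) = 3.846939; V(4,4) = 5.997684
Backward induction: V(k, i) = exp(-r*dt) * [p * V(k+1, i) + (1-p) * V(k+1, i+1)]; then take max(V_cont, immediate exercise) for American.
  V(3,0) = exp(-r*dt) * [p*0.000000 + (1-p)*0.000000] = 0.000000; exercise = 0.000000; V(3,0) = max -> 0.000000
  V(3,1) = exp(-r*dt) * [p*0.000000 + (1-p)*0.440000] = 0.238808; exercise = 0.000000; V(3,1) = max -> 0.238808
  V(3,2) = exp(-r*dt) * [p*0.440000 + (1-p)*3.846939] = 2.284395; exercise = 2.338510; V(3,2) = max -> 2.338510
  V(3,3) = exp(-r*dt) * [p*3.846939 + (1-p)*5.997684] = 4.973112; exercise = 5.045437; V(3,3) = max -> 5.045437
  V(2,0) = exp(-r*dt) * [p*0.000000 + (1-p)*0.238808] = 0.129612; exercise = 0.000000; V(2,0) = max -> 0.129612
  V(2,1) = exp(-r*dt) * [p*0.238808 + (1-p)*2.338510] = 1.375857; exercise = 0.440000; V(2,1) = max -> 1.375857
  V(2,2) = exp(-r*dt) * [p*2.338510 + (1-p)*5.045437] = 3.782677; exercise = 3.846939; V(2,2) = max -> 3.846939
  V(1,0) = exp(-r*dt) * [p*0.129612 + (1-p)*1.375857] = 0.804620; exercise = 0.000000; V(1,0) = max -> 0.804620
  V(1,1) = exp(-r*dt) * [p*1.375857 + (1-p)*3.846939] = 2.702314; exercise = 2.338510; V(1,1) = max -> 2.702314
  V(0,0) = exp(-r*dt) * [p*0.804620 + (1-p)*2.702314] = 1.825981; exercise = 0.440000; V(0,0) = max -> 1.825981

Answer: Price = V(0,0) = 1.8260


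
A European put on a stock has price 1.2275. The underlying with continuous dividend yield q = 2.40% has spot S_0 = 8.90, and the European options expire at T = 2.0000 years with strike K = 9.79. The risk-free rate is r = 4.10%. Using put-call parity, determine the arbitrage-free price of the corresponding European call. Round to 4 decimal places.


Put-call parity: C - P = S_0 * exp(-qT) - K * exp(-rT).
S_0 * exp(-qT) = 8.9000 * 0.95313379 = 8.48289070
K * exp(-rT) = 9.7900 * 0.92127196 = 9.01925248
C = P + S*exp(-qT) - K*exp(-rT)
C = 1.2275 + 8.48289070 - 9.01925248 = 0.6911

Answer: Call price = 0.6911


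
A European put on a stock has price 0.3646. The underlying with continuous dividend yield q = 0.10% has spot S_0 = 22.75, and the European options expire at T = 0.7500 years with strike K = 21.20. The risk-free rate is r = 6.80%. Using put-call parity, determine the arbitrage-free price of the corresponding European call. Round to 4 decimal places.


Put-call parity: C - P = S_0 * exp(-qT) - K * exp(-rT).
S_0 * exp(-qT) = 22.7500 * 0.99925028 = 22.73294390
K * exp(-rT) = 21.2000 * 0.95027867 = 20.14590782
C = P + S*exp(-qT) - K*exp(-rT)
C = 0.3646 + 22.73294390 - 20.14590782 = 2.9516

Answer: Call price = 2.9516


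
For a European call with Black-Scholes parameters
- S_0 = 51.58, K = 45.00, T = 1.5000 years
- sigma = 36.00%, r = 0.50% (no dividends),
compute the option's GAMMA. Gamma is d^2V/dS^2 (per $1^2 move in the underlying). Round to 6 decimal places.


d1 = 0.5469880941; d2 = 0.1060799404
phi(d1) = 0.3435108708; exp(-qT) = 1.0000000000; exp(-rT) = 0.9925280548
Gamma = exp(-qT) * phi(d1) / (S * sigma * sqrt(T)) = 1.0000000000 * 0.3435108708 / (51.5800 * 0.3600 * 1.2247448714) = 0.015105

Answer: Gamma = 0.015105


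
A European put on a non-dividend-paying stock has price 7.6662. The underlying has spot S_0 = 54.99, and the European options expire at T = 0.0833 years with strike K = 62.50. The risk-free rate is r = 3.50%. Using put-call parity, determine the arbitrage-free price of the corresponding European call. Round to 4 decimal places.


Answer: Call price = 0.3382

Derivation:
Put-call parity: C - P = S_0 * exp(-qT) - K * exp(-rT).
S_0 * exp(-qT) = 54.9900 * 1.00000000 = 54.99000000
K * exp(-rT) = 62.5000 * 0.99708875 = 62.31804662
C = P + S*exp(-qT) - K*exp(-rT)
C = 7.6662 + 54.99000000 - 62.31804662 = 0.3382


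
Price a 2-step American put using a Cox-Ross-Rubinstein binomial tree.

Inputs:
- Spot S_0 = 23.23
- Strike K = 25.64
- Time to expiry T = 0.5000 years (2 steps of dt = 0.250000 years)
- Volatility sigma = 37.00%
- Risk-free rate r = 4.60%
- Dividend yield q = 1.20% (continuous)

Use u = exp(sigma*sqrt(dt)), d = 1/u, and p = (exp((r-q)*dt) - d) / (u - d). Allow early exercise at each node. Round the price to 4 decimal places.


dt = T/N = 0.250000
u = exp(sigma*sqrt(dt)) = 1.203218; d = 1/u = 0.831104
p = (exp((r-q)*dt) - d) / (u - d) = 0.476821
Discount per step: exp(-r*dt) = 0.988566
Stock lattice S(k, i) with i counting down-moves:
  k=0: S(0,0) = 23.2300
  k=1: S(1,0) = 27.9508; S(1,1) = 19.3066
  k=2: S(2,0) = 33.6309; S(2,1) = 23.2300; S(2,2) = 16.0458
Terminal payoffs V(N, i) = max(K - S_T, 0):
  V(2,0) = 0.000000; V(2,1) = 2.410000; V(2,2) = 9.594241
Backward induction: V(k, i) = exp(-r*dt) * [p * V(k+1, i) + (1-p) * V(k+1, i+1)]; then take max(V_cont, immediate exercise) for American.
  V(1,0) = exp(-r*dt) * [p*0.000000 + (1-p)*2.410000] = 1.246444; exercise = 0.000000; V(1,0) = max -> 1.246444
  V(1,1) = exp(-r*dt) * [p*2.410000 + (1-p)*9.594241] = 6.098109; exercise = 6.333447; V(1,1) = max -> 6.333447
  V(0,0) = exp(-r*dt) * [p*1.246444 + (1-p)*6.333447] = 3.863173; exercise = 2.410000; V(0,0) = max -> 3.863173

Answer: Price = V(0,0) = 3.8632


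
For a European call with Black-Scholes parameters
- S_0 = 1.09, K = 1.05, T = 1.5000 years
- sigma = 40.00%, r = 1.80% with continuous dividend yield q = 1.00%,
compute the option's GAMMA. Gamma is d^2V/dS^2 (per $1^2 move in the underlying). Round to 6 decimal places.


Answer: Gamma = 0.693272

Derivation:
d1 = 0.3457608520; d2 = -0.1441370966
phi(d1) = 0.3757941283; exp(-qT) = 0.9851119396; exp(-rT) = 0.9733612415
Gamma = exp(-qT) * phi(d1) / (S * sigma * sqrt(T)) = 0.9851119396 * 0.3757941283 / (1.0900 * 0.4000 * 1.2247448714) = 0.693272


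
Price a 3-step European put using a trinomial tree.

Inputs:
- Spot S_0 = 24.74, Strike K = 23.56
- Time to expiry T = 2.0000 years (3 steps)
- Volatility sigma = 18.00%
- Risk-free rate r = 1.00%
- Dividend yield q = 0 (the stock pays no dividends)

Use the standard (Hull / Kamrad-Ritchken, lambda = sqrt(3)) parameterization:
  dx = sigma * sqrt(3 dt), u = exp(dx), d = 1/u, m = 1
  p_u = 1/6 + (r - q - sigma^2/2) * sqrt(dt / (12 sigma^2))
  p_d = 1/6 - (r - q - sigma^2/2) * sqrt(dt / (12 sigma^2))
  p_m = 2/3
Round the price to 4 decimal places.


dt = T/N = 0.666667; dx = sigma*sqrt(3*dt) = 0.254558
u = exp(dx) = 1.289892; d = 1/u = 0.775259
p_u = 0.158548, p_m = 0.666667, p_d = 0.174785
Discount per step: exp(-r*dt) = 0.993356
Stock lattice S(k, j) with j the centered position index:
  k=0: S(0,+0) = 24.7400
  k=1: S(1,-1) = 19.1799; S(1,+0) = 24.7400; S(1,+1) = 31.9119
  k=2: S(2,-2) = 14.8694; S(2,-1) = 19.1799; S(2,+0) = 24.7400; S(2,+1) = 31.9119; S(2,+2) = 41.1629
  k=3: S(3,-3) = 11.5276; S(3,-2) = 14.8694; S(3,-1) = 19.1799; S(3,+0) = 24.7400; S(3,+1) = 31.9119; S(3,+2) = 41.1629; S(3,+3) = 53.0957
Terminal payoffs V(N, j) = max(K - S_T, 0):
  V(3,-3) = 12.032378; V(3,-2) = 8.690614; V(3,-1) = 4.380099; V(3,+0) = 0.000000; V(3,+1) = 0.000000; V(3,+2) = 0.000000; V(3,+3) = 0.000000
Backward induction: V(k, j) = exp(-r*dt) * [p_u * V(k+1, j+1) + p_m * V(k+1, j) + p_d * V(k+1, j-1)]
  V(2,-2) = exp(-r*dt) * [p_u*4.380099 + p_m*8.690614 + p_d*12.032378] = 8.534197
  V(2,-1) = exp(-r*dt) * [p_u*0.000000 + p_m*4.380099 + p_d*8.690614] = 4.409562
  V(2,+0) = exp(-r*dt) * [p_u*0.000000 + p_m*0.000000 + p_d*4.380099] = 0.760490
  V(2,+1) = exp(-r*dt) * [p_u*0.000000 + p_m*0.000000 + p_d*0.000000] = 0.000000
  V(2,+2) = exp(-r*dt) * [p_u*0.000000 + p_m*0.000000 + p_d*0.000000] = 0.000000
  V(1,-1) = exp(-r*dt) * [p_u*0.760490 + p_m*4.409562 + p_d*8.534197] = 4.521689
  V(1,+0) = exp(-r*dt) * [p_u*0.000000 + p_m*0.760490 + p_d*4.409562] = 1.269230
  V(1,+1) = exp(-r*dt) * [p_u*0.000000 + p_m*0.000000 + p_d*0.760490] = 0.132039
  V(0,+0) = exp(-r*dt) * [p_u*0.132039 + p_m*1.269230 + p_d*4.521689] = 1.646400

Answer: Price = V(0,0) = 1.6464


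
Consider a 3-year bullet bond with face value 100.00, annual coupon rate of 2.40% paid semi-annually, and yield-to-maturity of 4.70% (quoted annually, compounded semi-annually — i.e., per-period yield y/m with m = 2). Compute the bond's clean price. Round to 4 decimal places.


Coupon per period c = face * coupon_rate / m = 1.200000
Periods per year m = 2; per-period yield y/m = 0.023500
Number of cashflows N = 6
Cashflows (t years, CF_t, discount factor 1/(1+y/m)^(m*t), PV):
  t = 0.5000: CF_t = 1.200000, DF = 0.977040, PV = 1.172447
  t = 1.0000: CF_t = 1.200000, DF = 0.954606, PV = 1.145528
  t = 1.5000: CF_t = 1.200000, DF = 0.932688, PV = 1.119226
  t = 2.0000: CF_t = 1.200000, DF = 0.911273, PV = 1.093528
  t = 2.5000: CF_t = 1.200000, DF = 0.890350, PV = 1.068420
  t = 3.0000: CF_t = 101.200000, DF = 0.869907, PV = 88.034607
Price P = sum_t PV_t = 93.633756

Answer: Price = 93.6338


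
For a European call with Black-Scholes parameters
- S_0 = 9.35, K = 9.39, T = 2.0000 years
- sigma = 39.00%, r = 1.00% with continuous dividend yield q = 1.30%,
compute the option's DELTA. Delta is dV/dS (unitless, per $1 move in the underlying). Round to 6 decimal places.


d1 = 0.2571530700; d2 = -0.2943902193
phi(d1) = 0.3859673943; exp(-qT) = 0.9743350896; exp(-rT) = 0.9801986733
N(d1) = 0.6014696947
Delta = exp(-qT) * N(d1) = 0.9743350896 * 0.6014696947 = 0.586033

Answer: Delta = 0.586033


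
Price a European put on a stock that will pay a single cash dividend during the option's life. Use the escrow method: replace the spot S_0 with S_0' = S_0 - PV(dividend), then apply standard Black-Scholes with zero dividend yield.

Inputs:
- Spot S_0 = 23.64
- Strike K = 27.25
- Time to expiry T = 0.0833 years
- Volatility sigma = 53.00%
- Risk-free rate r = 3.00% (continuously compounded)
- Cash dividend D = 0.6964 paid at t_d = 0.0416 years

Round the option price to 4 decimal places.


Answer: Price = 4.4951

Derivation:
PV(D) = D * exp(-r * t_d) = 0.6964 * 0.99875278 = 0.69553143
S_0' = S_0 - PV(D) = 23.6400 - 0.69553143 = 22.94446857
d1 = (ln(S_0'/K) + (r + sigma^2/2)*T) / (sigma*sqrt(T)) = -1.03145073
d2 = d1 - sigma*sqrt(T) = -1.18441795
exp(-rT) = 0.99750412
N(-d1) = 0.84883525; N(-d2) = 0.88187617
P = K * exp(-rT) * N(-d2) - S_0' * N(-d1) = 27.2500 * 0.99750412 * 0.88187617 - 22.94446857 * 0.84883525 = 4.4951


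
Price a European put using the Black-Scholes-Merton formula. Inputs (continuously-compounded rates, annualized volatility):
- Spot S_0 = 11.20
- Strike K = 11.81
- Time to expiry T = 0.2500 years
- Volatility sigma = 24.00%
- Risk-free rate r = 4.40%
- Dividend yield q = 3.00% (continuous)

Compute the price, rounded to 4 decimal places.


Answer: Price = 0.8733

Derivation:
d1 = (ln(S/K) + (r - q + 0.5*sigma^2) * T) / (sigma * sqrt(T)) = -0.35277377
d2 = d1 - sigma * sqrt(T) = -0.47277377
exp(-rT) = 0.98906028; exp(-qT) = 0.99252805
P = K * exp(-rT) * N(-d2) - S_0 * exp(-qT) * N(-d1)
N(-d1) = 0.63787097; N(-d2) = 0.68181270
P = 11.8100 * 0.98906028 * 0.68181270 - 11.2000 * 0.99252805 * 0.63787097 = 0.8733


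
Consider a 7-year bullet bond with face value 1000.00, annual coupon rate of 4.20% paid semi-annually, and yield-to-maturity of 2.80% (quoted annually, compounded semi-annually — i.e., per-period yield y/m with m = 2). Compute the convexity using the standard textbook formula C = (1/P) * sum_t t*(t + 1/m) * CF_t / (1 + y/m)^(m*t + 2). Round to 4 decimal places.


Answer: Convexity = 43.1428

Derivation:
Coupon per period c = face * coupon_rate / m = 21.000000
Periods per year m = 2; per-period yield y/m = 0.014000
Number of cashflows N = 14
Cashflows (t years, CF_t, discount factor 1/(1+y/m)^(m*t), PV):
  t = 0.5000: CF_t = 21.000000, DF = 0.986193, PV = 20.710059
  t = 1.0000: CF_t = 21.000000, DF = 0.972577, PV = 20.424121
  t = 1.5000: CF_t = 21.000000, DF = 0.959149, PV = 20.142132
  t = 2.0000: CF_t = 21.000000, DF = 0.945906, PV = 19.864035
  t = 2.5000: CF_t = 21.000000, DF = 0.932847, PV = 19.589778
  t = 3.0000: CF_t = 21.000000, DF = 0.919967, PV = 19.319308
  t = 3.5000: CF_t = 21.000000, DF = 0.907265, PV = 19.052572
  t = 4.0000: CF_t = 21.000000, DF = 0.894739, PV = 18.789519
  t = 4.5000: CF_t = 21.000000, DF = 0.882386, PV = 18.530097
  t = 5.0000: CF_t = 21.000000, DF = 0.870203, PV = 18.274258
  t = 5.5000: CF_t = 21.000000, DF = 0.858188, PV = 18.021950
  t = 6.0000: CF_t = 21.000000, DF = 0.846339, PV = 17.773127
  t = 6.5000: CF_t = 21.000000, DF = 0.834654, PV = 17.527738
  t = 7.0000: CF_t = 1021.000000, DF = 0.823130, PV = 840.416116
Price P = sum_t PV_t = 1088.434811
Convexity numerator sum_t t*(t + 1/m) * CF_t / (1+y/m)^(m*t + 2):
  t = 0.5000: term = 10.071066
  t = 1.0000: term = 29.796053
  t = 1.5000: term = 58.769335
  t = 2.0000: term = 96.596540
  t = 2.5000: term = 142.894289
  t = 3.0000: term = 197.289946
  t = 3.5000: term = 259.421362
  t = 4.0000: term = 328.936638
  t = 4.5000: term = 405.493884
  t = 5.0000: term = 488.760982
  t = 5.5000: term = 578.415363
  t = 6.0000: term = 674.143780
  t = 6.5000: term = 775.642087
  t = 7.0000: term = 42911.902117
Convexity = (1/P) * sum = 46958.133442 / 1088.434811 = 43.142807


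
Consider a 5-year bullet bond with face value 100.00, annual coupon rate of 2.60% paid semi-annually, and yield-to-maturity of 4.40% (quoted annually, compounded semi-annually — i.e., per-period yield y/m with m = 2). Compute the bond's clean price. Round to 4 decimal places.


Coupon per period c = face * coupon_rate / m = 1.300000
Periods per year m = 2; per-period yield y/m = 0.022000
Number of cashflows N = 10
Cashflows (t years, CF_t, discount factor 1/(1+y/m)^(m*t), PV):
  t = 0.5000: CF_t = 1.300000, DF = 0.978474, PV = 1.272016
  t = 1.0000: CF_t = 1.300000, DF = 0.957411, PV = 1.244634
  t = 1.5000: CF_t = 1.300000, DF = 0.936801, PV = 1.217841
  t = 2.0000: CF_t = 1.300000, DF = 0.916635, PV = 1.191625
  t = 2.5000: CF_t = 1.300000, DF = 0.896903, PV = 1.165974
  t = 3.0000: CF_t = 1.300000, DF = 0.877596, PV = 1.140875
  t = 3.5000: CF_t = 1.300000, DF = 0.858704, PV = 1.116316
  t = 4.0000: CF_t = 1.300000, DF = 0.840220, PV = 1.092286
  t = 4.5000: CF_t = 1.300000, DF = 0.822133, PV = 1.068773
  t = 5.0000: CF_t = 101.300000, DF = 0.804435, PV = 81.489281
Price P = sum_t PV_t = 91.999620

Answer: Price = 91.9996


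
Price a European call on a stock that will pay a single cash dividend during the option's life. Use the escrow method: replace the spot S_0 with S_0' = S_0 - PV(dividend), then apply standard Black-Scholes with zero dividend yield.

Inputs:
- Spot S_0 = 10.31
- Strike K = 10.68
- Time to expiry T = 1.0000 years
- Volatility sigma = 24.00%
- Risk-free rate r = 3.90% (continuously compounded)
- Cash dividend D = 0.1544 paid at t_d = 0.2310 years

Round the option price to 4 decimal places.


Answer: Price = 0.9194

Derivation:
PV(D) = D * exp(-r * t_d) = 0.1544 * 0.99103146 = 0.15301526
S_0' = S_0 - PV(D) = 10.3100 - 0.15301526 = 10.15698474
d1 = (ln(S_0'/K) + (r + sigma^2/2)*T) / (sigma*sqrt(T)) = 0.07328661
d2 = d1 - sigma*sqrt(T) = -0.16671339
exp(-rT) = 0.96175071
N(d1) = 0.52921098; N(d2) = 0.43379779
C = S_0' * N(d1) - K * exp(-rT) * N(d2) = 10.15698474 * 0.52921098 - 10.6800 * 0.96175071 * 0.43379779 = 0.9194


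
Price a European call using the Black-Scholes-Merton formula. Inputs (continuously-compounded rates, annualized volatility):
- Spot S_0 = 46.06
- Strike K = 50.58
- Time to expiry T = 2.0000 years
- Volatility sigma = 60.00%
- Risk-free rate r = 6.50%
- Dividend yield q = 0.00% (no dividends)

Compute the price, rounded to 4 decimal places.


d1 = (ln(S/K) + (r - q + 0.5*sigma^2) * T) / (sigma * sqrt(T)) = 0.46714851
d2 = d1 - sigma * sqrt(T) = -0.38137963
exp(-rT) = 0.87809543; exp(-qT) = 1.00000000
C = S_0 * exp(-qT) * N(d1) - K * exp(-rT) * N(d2)
N(d1) = 0.67980318; N(d2) = 0.35146079
C = 46.0600 * 1.00000000 * 0.67980318 - 50.5800 * 0.87809543 * 0.35146079 = 15.7019

Answer: Price = 15.7019


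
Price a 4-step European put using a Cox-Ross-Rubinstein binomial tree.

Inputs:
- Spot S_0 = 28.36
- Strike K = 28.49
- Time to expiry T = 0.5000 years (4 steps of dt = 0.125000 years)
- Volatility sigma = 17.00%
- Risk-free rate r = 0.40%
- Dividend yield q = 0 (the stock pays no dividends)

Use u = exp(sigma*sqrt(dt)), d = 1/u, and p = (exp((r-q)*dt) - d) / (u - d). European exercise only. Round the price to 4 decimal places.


dt = T/N = 0.125000
u = exp(sigma*sqrt(dt)) = 1.061947; d = 1/u = 0.941667
p = (exp((r-q)*dt) - d) / (u - d) = 0.489136
Discount per step: exp(-r*dt) = 0.999500
Stock lattice S(k, i) with i counting down-moves:
  k=0: S(0,0) = 28.3600
  k=1: S(1,0) = 30.1168; S(1,1) = 26.7057
  k=2: S(2,0) = 31.9825; S(2,1) = 28.3600; S(2,2) = 25.1478
  k=3: S(3,0) = 33.9637; S(3,1) = 30.1168; S(3,2) = 26.7057; S(3,3) = 23.6809
  k=4: S(4,0) = 36.0676; S(4,1) = 31.9825; S(4,2) = 28.3600; S(4,3) = 25.1478; S(4,4) = 22.2995
Terminal payoffs V(N, i) = max(K - S_T, 0):
  V(4,0) = 0.000000; V(4,1) = 0.000000; V(4,2) = 0.130000; V(4,3) = 3.342172; V(4,4) = 6.190519
Backward induction: V(k, i) = exp(-r*dt) * [p * V(k+1, i) + (1-p) * V(k+1, i+1)].
  V(3,0) = exp(-r*dt) * [p*0.000000 + (1-p)*0.000000] = 0.000000
  V(3,1) = exp(-r*dt) * [p*0.000000 + (1-p)*0.130000] = 0.066379
  V(3,2) = exp(-r*dt) * [p*0.130000 + (1-p)*3.342172] = 1.770096
  V(3,3) = exp(-r*dt) * [p*3.342172 + (1-p)*6.190519] = 4.794890
  V(2,0) = exp(-r*dt) * [p*0.000000 + (1-p)*0.066379] = 0.033894
  V(2,1) = exp(-r*dt) * [p*0.066379 + (1-p)*1.770096] = 0.936278
  V(2,2) = exp(-r*dt) * [p*1.770096 + (1-p)*4.794890] = 3.313696
  V(1,0) = exp(-r*dt) * [p*0.033894 + (1-p)*0.936278] = 0.494641
  V(1,1) = exp(-r*dt) * [p*0.936278 + (1-p)*3.313696] = 2.149739
  V(0,0) = exp(-r*dt) * [p*0.494641 + (1-p)*2.149739] = 1.339500

Answer: Price = V(0,0) = 1.3395
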